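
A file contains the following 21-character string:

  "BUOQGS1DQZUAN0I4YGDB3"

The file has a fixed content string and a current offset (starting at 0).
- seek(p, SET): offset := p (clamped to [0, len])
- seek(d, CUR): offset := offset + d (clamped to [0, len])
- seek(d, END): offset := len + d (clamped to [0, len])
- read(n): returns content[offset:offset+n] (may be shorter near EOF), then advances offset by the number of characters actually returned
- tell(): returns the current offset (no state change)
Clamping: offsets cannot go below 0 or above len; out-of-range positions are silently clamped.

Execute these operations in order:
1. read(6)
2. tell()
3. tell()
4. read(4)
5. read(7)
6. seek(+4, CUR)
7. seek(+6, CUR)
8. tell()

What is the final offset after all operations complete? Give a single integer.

After 1 (read(6)): returned 'BUOQGS', offset=6
After 2 (tell()): offset=6
After 3 (tell()): offset=6
After 4 (read(4)): returned '1DQZ', offset=10
After 5 (read(7)): returned 'UAN0I4Y', offset=17
After 6 (seek(+4, CUR)): offset=21
After 7 (seek(+6, CUR)): offset=21
After 8 (tell()): offset=21

Answer: 21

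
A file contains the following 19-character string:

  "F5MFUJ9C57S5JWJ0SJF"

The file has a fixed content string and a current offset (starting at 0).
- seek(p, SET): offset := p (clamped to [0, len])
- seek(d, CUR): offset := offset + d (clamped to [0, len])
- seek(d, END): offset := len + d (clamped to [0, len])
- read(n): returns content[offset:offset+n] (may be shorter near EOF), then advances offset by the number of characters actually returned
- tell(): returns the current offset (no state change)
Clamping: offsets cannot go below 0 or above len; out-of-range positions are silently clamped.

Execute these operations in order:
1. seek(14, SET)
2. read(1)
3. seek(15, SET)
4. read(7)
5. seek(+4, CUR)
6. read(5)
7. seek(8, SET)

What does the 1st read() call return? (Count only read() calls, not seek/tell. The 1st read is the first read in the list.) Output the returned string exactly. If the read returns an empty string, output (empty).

Answer: J

Derivation:
After 1 (seek(14, SET)): offset=14
After 2 (read(1)): returned 'J', offset=15
After 3 (seek(15, SET)): offset=15
After 4 (read(7)): returned '0SJF', offset=19
After 5 (seek(+4, CUR)): offset=19
After 6 (read(5)): returned '', offset=19
After 7 (seek(8, SET)): offset=8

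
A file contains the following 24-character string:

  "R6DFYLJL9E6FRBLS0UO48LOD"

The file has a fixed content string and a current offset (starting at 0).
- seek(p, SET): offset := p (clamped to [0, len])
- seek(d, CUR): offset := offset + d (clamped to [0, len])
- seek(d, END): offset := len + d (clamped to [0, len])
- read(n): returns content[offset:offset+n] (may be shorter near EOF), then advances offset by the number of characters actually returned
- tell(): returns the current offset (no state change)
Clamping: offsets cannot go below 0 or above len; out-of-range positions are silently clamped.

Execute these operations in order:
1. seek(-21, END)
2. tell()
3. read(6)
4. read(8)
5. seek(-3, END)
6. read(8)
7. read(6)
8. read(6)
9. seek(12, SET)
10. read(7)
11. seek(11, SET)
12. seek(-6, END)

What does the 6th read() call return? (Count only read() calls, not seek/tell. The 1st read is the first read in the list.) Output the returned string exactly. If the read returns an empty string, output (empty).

After 1 (seek(-21, END)): offset=3
After 2 (tell()): offset=3
After 3 (read(6)): returned 'FYLJL9', offset=9
After 4 (read(8)): returned 'E6FRBLS0', offset=17
After 5 (seek(-3, END)): offset=21
After 6 (read(8)): returned 'LOD', offset=24
After 7 (read(6)): returned '', offset=24
After 8 (read(6)): returned '', offset=24
After 9 (seek(12, SET)): offset=12
After 10 (read(7)): returned 'RBLS0UO', offset=19
After 11 (seek(11, SET)): offset=11
After 12 (seek(-6, END)): offset=18

Answer: RBLS0UO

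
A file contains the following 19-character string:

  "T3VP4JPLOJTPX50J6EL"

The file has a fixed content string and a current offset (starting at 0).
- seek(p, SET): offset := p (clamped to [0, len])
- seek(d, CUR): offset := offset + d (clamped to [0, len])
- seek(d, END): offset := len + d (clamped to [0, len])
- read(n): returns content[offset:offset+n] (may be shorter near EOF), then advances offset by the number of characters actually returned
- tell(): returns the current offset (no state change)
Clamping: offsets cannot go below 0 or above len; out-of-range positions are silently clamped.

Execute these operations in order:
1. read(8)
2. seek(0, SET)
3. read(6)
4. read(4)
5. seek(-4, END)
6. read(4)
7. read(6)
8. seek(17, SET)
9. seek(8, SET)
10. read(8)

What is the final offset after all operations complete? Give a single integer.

After 1 (read(8)): returned 'T3VP4JPL', offset=8
After 2 (seek(0, SET)): offset=0
After 3 (read(6)): returned 'T3VP4J', offset=6
After 4 (read(4)): returned 'PLOJ', offset=10
After 5 (seek(-4, END)): offset=15
After 6 (read(4)): returned 'J6EL', offset=19
After 7 (read(6)): returned '', offset=19
After 8 (seek(17, SET)): offset=17
After 9 (seek(8, SET)): offset=8
After 10 (read(8)): returned 'OJTPX50J', offset=16

Answer: 16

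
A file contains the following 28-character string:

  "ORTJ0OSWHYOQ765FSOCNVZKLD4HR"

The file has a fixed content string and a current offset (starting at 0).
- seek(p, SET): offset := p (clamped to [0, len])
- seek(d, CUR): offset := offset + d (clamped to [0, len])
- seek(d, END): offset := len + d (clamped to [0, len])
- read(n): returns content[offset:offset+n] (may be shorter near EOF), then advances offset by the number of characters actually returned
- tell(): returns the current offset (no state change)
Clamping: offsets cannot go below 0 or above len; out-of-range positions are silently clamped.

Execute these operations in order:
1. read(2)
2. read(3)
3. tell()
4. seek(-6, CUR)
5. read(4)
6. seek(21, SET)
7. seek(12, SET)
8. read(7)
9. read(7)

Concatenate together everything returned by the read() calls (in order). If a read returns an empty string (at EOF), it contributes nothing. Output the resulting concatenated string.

Answer: ORTJ0ORTJ765FSOCNVZKLD4

Derivation:
After 1 (read(2)): returned 'OR', offset=2
After 2 (read(3)): returned 'TJ0', offset=5
After 3 (tell()): offset=5
After 4 (seek(-6, CUR)): offset=0
After 5 (read(4)): returned 'ORTJ', offset=4
After 6 (seek(21, SET)): offset=21
After 7 (seek(12, SET)): offset=12
After 8 (read(7)): returned '765FSOC', offset=19
After 9 (read(7)): returned 'NVZKLD4', offset=26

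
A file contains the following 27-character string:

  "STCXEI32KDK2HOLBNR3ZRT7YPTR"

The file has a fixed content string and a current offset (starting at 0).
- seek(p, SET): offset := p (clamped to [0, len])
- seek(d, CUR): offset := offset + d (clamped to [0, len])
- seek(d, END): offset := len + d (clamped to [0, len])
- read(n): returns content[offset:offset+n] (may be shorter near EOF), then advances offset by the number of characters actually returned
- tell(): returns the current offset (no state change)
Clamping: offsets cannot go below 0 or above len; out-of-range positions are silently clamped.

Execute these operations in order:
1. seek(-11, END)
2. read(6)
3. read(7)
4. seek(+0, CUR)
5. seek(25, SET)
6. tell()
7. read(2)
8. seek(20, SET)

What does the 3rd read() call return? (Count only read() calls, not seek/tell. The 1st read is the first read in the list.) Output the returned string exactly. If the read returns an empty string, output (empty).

After 1 (seek(-11, END)): offset=16
After 2 (read(6)): returned 'NR3ZRT', offset=22
After 3 (read(7)): returned '7YPTR', offset=27
After 4 (seek(+0, CUR)): offset=27
After 5 (seek(25, SET)): offset=25
After 6 (tell()): offset=25
After 7 (read(2)): returned 'TR', offset=27
After 8 (seek(20, SET)): offset=20

Answer: TR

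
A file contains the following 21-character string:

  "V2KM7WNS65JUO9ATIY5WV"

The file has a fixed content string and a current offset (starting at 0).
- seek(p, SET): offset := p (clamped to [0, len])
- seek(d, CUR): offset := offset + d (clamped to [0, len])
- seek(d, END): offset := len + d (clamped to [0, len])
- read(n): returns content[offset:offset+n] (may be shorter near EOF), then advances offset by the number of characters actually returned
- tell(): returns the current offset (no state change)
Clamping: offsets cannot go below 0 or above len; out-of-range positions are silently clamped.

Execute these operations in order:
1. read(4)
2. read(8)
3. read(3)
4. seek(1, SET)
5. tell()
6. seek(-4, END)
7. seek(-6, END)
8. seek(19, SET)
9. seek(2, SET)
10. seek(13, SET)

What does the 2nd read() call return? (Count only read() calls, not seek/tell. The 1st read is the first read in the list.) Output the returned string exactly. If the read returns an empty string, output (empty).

Answer: 7WNS65JU

Derivation:
After 1 (read(4)): returned 'V2KM', offset=4
After 2 (read(8)): returned '7WNS65JU', offset=12
After 3 (read(3)): returned 'O9A', offset=15
After 4 (seek(1, SET)): offset=1
After 5 (tell()): offset=1
After 6 (seek(-4, END)): offset=17
After 7 (seek(-6, END)): offset=15
After 8 (seek(19, SET)): offset=19
After 9 (seek(2, SET)): offset=2
After 10 (seek(13, SET)): offset=13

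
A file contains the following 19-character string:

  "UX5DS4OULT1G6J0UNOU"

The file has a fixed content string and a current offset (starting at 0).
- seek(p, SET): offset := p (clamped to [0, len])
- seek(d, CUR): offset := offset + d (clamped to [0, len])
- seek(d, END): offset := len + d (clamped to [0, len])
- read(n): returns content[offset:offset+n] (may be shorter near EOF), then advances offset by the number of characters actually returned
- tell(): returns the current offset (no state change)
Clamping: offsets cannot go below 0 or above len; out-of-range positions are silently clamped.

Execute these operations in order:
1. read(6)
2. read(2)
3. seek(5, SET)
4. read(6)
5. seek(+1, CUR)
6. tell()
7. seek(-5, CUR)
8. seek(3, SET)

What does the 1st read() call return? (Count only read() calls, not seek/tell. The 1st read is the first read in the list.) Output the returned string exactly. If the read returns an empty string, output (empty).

Answer: UX5DS4

Derivation:
After 1 (read(6)): returned 'UX5DS4', offset=6
After 2 (read(2)): returned 'OU', offset=8
After 3 (seek(5, SET)): offset=5
After 4 (read(6)): returned '4OULT1', offset=11
After 5 (seek(+1, CUR)): offset=12
After 6 (tell()): offset=12
After 7 (seek(-5, CUR)): offset=7
After 8 (seek(3, SET)): offset=3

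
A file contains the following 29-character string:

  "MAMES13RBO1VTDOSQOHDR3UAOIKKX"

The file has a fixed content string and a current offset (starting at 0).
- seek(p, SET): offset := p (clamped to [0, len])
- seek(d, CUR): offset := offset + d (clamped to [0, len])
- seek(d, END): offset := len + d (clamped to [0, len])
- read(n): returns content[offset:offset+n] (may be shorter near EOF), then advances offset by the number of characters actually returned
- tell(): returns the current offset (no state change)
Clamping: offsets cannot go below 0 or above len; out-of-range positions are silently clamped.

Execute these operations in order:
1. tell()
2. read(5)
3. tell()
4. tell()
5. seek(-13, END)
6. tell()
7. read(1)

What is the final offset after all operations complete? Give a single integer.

After 1 (tell()): offset=0
After 2 (read(5)): returned 'MAMES', offset=5
After 3 (tell()): offset=5
After 4 (tell()): offset=5
After 5 (seek(-13, END)): offset=16
After 6 (tell()): offset=16
After 7 (read(1)): returned 'Q', offset=17

Answer: 17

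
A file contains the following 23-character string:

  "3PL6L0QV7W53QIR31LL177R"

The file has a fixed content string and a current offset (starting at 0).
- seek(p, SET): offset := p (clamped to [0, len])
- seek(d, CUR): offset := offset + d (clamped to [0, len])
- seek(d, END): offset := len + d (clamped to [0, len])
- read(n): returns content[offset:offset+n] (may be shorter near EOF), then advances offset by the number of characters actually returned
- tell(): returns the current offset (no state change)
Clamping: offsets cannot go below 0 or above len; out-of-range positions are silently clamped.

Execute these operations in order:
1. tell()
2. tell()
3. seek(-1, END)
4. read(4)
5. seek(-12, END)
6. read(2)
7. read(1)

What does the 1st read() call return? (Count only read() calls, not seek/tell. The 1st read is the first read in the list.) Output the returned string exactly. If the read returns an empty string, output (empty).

After 1 (tell()): offset=0
After 2 (tell()): offset=0
After 3 (seek(-1, END)): offset=22
After 4 (read(4)): returned 'R', offset=23
After 5 (seek(-12, END)): offset=11
After 6 (read(2)): returned '3Q', offset=13
After 7 (read(1)): returned 'I', offset=14

Answer: R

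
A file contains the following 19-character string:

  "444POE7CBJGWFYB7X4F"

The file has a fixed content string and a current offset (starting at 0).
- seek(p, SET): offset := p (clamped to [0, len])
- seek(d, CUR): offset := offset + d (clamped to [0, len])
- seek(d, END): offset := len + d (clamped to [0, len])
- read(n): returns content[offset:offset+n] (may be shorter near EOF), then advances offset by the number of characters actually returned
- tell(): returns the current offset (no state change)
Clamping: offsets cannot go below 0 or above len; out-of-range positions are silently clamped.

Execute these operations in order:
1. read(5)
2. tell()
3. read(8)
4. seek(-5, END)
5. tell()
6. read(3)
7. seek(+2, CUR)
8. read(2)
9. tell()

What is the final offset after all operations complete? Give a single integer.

Answer: 19

Derivation:
After 1 (read(5)): returned '444PO', offset=5
After 2 (tell()): offset=5
After 3 (read(8)): returned 'E7CBJGWF', offset=13
After 4 (seek(-5, END)): offset=14
After 5 (tell()): offset=14
After 6 (read(3)): returned 'B7X', offset=17
After 7 (seek(+2, CUR)): offset=19
After 8 (read(2)): returned '', offset=19
After 9 (tell()): offset=19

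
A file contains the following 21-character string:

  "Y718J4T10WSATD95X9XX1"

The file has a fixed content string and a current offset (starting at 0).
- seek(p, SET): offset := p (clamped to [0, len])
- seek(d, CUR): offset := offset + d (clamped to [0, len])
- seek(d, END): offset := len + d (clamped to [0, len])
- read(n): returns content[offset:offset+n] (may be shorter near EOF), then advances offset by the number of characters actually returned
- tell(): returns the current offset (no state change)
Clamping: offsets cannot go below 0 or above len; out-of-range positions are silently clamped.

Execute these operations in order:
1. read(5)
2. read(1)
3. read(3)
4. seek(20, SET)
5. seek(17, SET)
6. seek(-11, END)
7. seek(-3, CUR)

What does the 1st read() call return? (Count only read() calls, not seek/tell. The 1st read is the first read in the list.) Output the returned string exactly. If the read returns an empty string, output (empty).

After 1 (read(5)): returned 'Y718J', offset=5
After 2 (read(1)): returned '4', offset=6
After 3 (read(3)): returned 'T10', offset=9
After 4 (seek(20, SET)): offset=20
After 5 (seek(17, SET)): offset=17
After 6 (seek(-11, END)): offset=10
After 7 (seek(-3, CUR)): offset=7

Answer: Y718J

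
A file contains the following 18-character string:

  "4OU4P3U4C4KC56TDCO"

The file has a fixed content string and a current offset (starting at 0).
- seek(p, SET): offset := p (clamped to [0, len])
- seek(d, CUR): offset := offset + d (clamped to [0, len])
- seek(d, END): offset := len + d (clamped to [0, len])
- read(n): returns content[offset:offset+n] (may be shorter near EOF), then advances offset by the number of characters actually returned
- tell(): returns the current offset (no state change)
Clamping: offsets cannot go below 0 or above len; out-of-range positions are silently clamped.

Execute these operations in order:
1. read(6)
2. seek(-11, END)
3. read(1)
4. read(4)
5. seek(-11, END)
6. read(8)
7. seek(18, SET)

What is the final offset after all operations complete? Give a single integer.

After 1 (read(6)): returned '4OU4P3', offset=6
After 2 (seek(-11, END)): offset=7
After 3 (read(1)): returned '4', offset=8
After 4 (read(4)): returned 'C4KC', offset=12
After 5 (seek(-11, END)): offset=7
After 6 (read(8)): returned '4C4KC56T', offset=15
After 7 (seek(18, SET)): offset=18

Answer: 18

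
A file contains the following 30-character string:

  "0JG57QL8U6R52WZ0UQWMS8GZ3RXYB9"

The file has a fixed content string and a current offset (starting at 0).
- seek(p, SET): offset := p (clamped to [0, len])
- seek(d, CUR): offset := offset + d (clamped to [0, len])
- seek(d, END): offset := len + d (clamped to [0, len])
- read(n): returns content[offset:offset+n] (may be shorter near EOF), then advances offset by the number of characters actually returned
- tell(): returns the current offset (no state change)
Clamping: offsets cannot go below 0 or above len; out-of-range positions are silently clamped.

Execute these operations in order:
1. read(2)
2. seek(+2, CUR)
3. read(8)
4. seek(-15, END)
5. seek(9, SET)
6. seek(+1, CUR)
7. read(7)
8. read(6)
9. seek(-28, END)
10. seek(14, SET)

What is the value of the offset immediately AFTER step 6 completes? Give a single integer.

After 1 (read(2)): returned '0J', offset=2
After 2 (seek(+2, CUR)): offset=4
After 3 (read(8)): returned '7QL8U6R5', offset=12
After 4 (seek(-15, END)): offset=15
After 5 (seek(9, SET)): offset=9
After 6 (seek(+1, CUR)): offset=10

Answer: 10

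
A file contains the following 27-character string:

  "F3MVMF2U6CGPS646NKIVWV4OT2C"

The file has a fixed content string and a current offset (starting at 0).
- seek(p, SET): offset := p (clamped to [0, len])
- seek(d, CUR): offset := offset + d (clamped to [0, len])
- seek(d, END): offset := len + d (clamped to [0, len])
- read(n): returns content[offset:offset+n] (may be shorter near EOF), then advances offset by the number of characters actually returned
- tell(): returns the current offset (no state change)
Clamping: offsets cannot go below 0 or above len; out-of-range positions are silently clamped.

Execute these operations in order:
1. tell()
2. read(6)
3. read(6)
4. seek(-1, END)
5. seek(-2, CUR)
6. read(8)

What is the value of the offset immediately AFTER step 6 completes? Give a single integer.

Answer: 27

Derivation:
After 1 (tell()): offset=0
After 2 (read(6)): returned 'F3MVMF', offset=6
After 3 (read(6)): returned '2U6CGP', offset=12
After 4 (seek(-1, END)): offset=26
After 5 (seek(-2, CUR)): offset=24
After 6 (read(8)): returned 'T2C', offset=27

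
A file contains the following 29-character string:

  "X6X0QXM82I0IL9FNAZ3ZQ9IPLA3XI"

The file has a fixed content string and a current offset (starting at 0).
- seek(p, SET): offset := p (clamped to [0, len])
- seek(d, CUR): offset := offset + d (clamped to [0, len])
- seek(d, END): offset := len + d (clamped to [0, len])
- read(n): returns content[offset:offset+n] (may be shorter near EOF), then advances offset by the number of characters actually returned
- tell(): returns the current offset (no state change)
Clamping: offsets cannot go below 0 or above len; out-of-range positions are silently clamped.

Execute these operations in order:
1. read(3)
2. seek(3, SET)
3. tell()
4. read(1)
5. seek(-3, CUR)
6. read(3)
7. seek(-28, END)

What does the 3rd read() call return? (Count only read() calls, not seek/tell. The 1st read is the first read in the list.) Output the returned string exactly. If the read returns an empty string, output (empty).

After 1 (read(3)): returned 'X6X', offset=3
After 2 (seek(3, SET)): offset=3
After 3 (tell()): offset=3
After 4 (read(1)): returned '0', offset=4
After 5 (seek(-3, CUR)): offset=1
After 6 (read(3)): returned '6X0', offset=4
After 7 (seek(-28, END)): offset=1

Answer: 6X0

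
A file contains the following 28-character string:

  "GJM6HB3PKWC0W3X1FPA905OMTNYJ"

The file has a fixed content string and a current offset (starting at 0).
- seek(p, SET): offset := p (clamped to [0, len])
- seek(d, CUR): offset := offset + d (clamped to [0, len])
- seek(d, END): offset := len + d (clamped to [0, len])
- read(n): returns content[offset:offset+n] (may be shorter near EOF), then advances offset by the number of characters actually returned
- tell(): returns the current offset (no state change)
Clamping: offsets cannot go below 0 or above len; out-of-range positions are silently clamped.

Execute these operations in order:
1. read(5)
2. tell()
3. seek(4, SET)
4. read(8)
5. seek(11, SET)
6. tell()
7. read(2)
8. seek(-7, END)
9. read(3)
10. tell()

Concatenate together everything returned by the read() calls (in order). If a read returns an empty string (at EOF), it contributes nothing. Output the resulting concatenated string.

After 1 (read(5)): returned 'GJM6H', offset=5
After 2 (tell()): offset=5
After 3 (seek(4, SET)): offset=4
After 4 (read(8)): returned 'HB3PKWC0', offset=12
After 5 (seek(11, SET)): offset=11
After 6 (tell()): offset=11
After 7 (read(2)): returned '0W', offset=13
After 8 (seek(-7, END)): offset=21
After 9 (read(3)): returned '5OM', offset=24
After 10 (tell()): offset=24

Answer: GJM6HHB3PKWC00W5OM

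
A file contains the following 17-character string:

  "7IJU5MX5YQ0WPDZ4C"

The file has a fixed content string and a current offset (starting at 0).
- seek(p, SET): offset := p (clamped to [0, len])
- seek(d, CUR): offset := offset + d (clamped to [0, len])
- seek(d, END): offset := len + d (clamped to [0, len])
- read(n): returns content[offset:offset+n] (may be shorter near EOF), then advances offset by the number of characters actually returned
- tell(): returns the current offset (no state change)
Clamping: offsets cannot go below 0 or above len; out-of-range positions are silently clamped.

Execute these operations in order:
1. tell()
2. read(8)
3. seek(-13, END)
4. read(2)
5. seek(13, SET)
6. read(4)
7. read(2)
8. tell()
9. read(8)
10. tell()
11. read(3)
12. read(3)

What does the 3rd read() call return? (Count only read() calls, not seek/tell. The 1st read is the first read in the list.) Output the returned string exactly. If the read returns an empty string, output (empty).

After 1 (tell()): offset=0
After 2 (read(8)): returned '7IJU5MX5', offset=8
After 3 (seek(-13, END)): offset=4
After 4 (read(2)): returned '5M', offset=6
After 5 (seek(13, SET)): offset=13
After 6 (read(4)): returned 'DZ4C', offset=17
After 7 (read(2)): returned '', offset=17
After 8 (tell()): offset=17
After 9 (read(8)): returned '', offset=17
After 10 (tell()): offset=17
After 11 (read(3)): returned '', offset=17
After 12 (read(3)): returned '', offset=17

Answer: DZ4C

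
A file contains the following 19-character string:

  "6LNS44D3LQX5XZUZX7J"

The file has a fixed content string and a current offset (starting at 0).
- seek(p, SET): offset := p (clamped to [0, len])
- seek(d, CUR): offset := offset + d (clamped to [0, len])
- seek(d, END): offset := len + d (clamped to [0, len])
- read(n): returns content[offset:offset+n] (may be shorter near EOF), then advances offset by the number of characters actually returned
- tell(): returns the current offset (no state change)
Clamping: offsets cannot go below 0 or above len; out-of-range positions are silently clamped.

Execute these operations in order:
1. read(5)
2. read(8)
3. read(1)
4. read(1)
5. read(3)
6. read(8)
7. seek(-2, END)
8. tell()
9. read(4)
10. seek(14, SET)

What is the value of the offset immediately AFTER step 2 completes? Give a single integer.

After 1 (read(5)): returned '6LNS4', offset=5
After 2 (read(8)): returned '4D3LQX5X', offset=13

Answer: 13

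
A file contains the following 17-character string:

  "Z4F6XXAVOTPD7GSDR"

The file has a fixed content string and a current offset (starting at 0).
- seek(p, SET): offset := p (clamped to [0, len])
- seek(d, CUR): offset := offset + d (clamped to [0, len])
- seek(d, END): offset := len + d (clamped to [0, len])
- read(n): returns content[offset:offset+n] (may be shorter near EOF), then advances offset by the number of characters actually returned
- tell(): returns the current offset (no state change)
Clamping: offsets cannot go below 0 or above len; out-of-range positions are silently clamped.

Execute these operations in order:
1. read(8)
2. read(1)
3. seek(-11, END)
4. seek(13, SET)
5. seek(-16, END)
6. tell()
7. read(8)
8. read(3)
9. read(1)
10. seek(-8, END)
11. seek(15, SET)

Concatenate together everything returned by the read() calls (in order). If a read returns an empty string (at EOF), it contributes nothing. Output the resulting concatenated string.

Answer: Z4F6XXAVO4F6XXAVOTPD7

Derivation:
After 1 (read(8)): returned 'Z4F6XXAV', offset=8
After 2 (read(1)): returned 'O', offset=9
After 3 (seek(-11, END)): offset=6
After 4 (seek(13, SET)): offset=13
After 5 (seek(-16, END)): offset=1
After 6 (tell()): offset=1
After 7 (read(8)): returned '4F6XXAVO', offset=9
After 8 (read(3)): returned 'TPD', offset=12
After 9 (read(1)): returned '7', offset=13
After 10 (seek(-8, END)): offset=9
After 11 (seek(15, SET)): offset=15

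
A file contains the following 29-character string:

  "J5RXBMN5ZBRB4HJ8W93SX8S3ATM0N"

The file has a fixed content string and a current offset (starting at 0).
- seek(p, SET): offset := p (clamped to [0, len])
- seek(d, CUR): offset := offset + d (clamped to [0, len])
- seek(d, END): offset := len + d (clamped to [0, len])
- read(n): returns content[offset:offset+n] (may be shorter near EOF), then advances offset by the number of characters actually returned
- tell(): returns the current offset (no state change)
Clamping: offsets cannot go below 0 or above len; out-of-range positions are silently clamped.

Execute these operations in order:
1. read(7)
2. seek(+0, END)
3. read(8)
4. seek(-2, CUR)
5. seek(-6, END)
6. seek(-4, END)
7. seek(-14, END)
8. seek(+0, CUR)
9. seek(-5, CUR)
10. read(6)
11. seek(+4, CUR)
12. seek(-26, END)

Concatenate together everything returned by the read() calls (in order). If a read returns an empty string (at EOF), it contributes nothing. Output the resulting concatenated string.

After 1 (read(7)): returned 'J5RXBMN', offset=7
After 2 (seek(+0, END)): offset=29
After 3 (read(8)): returned '', offset=29
After 4 (seek(-2, CUR)): offset=27
After 5 (seek(-6, END)): offset=23
After 6 (seek(-4, END)): offset=25
After 7 (seek(-14, END)): offset=15
After 8 (seek(+0, CUR)): offset=15
After 9 (seek(-5, CUR)): offset=10
After 10 (read(6)): returned 'RB4HJ8', offset=16
After 11 (seek(+4, CUR)): offset=20
After 12 (seek(-26, END)): offset=3

Answer: J5RXBMNRB4HJ8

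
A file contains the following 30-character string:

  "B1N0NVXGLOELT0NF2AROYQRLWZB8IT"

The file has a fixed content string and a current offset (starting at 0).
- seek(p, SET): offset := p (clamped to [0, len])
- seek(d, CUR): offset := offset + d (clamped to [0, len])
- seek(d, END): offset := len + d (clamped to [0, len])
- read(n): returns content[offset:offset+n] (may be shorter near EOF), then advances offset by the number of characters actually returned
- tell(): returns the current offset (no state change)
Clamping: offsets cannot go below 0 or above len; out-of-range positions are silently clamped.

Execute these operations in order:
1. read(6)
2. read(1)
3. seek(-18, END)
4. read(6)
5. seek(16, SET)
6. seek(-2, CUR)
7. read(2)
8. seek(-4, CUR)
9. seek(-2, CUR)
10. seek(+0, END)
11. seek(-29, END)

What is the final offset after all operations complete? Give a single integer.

After 1 (read(6)): returned 'B1N0NV', offset=6
After 2 (read(1)): returned 'X', offset=7
After 3 (seek(-18, END)): offset=12
After 4 (read(6)): returned 'T0NF2A', offset=18
After 5 (seek(16, SET)): offset=16
After 6 (seek(-2, CUR)): offset=14
After 7 (read(2)): returned 'NF', offset=16
After 8 (seek(-4, CUR)): offset=12
After 9 (seek(-2, CUR)): offset=10
After 10 (seek(+0, END)): offset=30
After 11 (seek(-29, END)): offset=1

Answer: 1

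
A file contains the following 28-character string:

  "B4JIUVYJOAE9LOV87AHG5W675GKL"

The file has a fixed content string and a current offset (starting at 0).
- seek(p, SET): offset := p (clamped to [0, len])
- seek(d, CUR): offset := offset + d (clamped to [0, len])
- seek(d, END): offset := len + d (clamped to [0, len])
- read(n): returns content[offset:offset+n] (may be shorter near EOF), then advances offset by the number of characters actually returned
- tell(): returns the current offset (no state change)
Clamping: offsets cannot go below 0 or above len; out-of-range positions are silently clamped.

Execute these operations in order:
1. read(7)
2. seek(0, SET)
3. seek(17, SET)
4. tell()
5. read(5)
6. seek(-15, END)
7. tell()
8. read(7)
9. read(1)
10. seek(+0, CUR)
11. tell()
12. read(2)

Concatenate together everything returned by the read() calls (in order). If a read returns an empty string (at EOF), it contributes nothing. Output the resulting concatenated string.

After 1 (read(7)): returned 'B4JIUVY', offset=7
After 2 (seek(0, SET)): offset=0
After 3 (seek(17, SET)): offset=17
After 4 (tell()): offset=17
After 5 (read(5)): returned 'AHG5W', offset=22
After 6 (seek(-15, END)): offset=13
After 7 (tell()): offset=13
After 8 (read(7)): returned 'OV87AHG', offset=20
After 9 (read(1)): returned '5', offset=21
After 10 (seek(+0, CUR)): offset=21
After 11 (tell()): offset=21
After 12 (read(2)): returned 'W6', offset=23

Answer: B4JIUVYAHG5WOV87AHG5W6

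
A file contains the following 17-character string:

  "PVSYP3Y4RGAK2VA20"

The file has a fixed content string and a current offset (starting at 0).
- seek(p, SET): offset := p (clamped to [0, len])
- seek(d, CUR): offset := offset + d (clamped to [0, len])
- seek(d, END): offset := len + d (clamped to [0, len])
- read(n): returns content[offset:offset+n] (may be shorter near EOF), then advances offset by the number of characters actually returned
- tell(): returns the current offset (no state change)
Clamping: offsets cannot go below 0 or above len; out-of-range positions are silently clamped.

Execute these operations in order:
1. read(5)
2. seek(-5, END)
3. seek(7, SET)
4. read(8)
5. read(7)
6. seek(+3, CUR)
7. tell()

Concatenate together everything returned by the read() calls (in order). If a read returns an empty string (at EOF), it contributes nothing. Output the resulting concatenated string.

After 1 (read(5)): returned 'PVSYP', offset=5
After 2 (seek(-5, END)): offset=12
After 3 (seek(7, SET)): offset=7
After 4 (read(8)): returned '4RGAK2VA', offset=15
After 5 (read(7)): returned '20', offset=17
After 6 (seek(+3, CUR)): offset=17
After 7 (tell()): offset=17

Answer: PVSYP4RGAK2VA20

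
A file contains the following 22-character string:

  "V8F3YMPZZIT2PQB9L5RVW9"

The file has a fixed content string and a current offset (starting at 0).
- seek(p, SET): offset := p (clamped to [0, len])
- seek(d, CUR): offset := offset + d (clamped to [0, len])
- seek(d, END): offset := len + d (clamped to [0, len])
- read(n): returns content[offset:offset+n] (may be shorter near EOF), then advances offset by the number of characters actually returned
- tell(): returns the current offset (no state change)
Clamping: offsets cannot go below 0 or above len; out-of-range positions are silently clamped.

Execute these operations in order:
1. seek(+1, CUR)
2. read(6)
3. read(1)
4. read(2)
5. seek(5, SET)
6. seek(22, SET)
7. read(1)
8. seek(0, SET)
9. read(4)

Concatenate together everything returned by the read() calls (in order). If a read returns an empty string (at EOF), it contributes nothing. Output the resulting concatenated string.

After 1 (seek(+1, CUR)): offset=1
After 2 (read(6)): returned '8F3YMP', offset=7
After 3 (read(1)): returned 'Z', offset=8
After 4 (read(2)): returned 'ZI', offset=10
After 5 (seek(5, SET)): offset=5
After 6 (seek(22, SET)): offset=22
After 7 (read(1)): returned '', offset=22
After 8 (seek(0, SET)): offset=0
After 9 (read(4)): returned 'V8F3', offset=4

Answer: 8F3YMPZZIV8F3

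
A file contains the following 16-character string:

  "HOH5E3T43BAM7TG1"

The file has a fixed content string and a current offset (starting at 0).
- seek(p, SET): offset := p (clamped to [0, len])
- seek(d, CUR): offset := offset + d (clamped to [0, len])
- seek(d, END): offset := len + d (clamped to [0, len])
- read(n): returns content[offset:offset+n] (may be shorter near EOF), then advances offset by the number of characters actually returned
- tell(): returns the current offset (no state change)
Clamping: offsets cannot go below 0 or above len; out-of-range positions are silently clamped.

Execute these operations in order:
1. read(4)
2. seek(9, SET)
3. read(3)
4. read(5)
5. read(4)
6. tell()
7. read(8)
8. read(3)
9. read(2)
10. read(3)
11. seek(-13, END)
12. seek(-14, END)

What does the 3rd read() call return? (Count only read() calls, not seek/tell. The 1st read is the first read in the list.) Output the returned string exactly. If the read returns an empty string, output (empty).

After 1 (read(4)): returned 'HOH5', offset=4
After 2 (seek(9, SET)): offset=9
After 3 (read(3)): returned 'BAM', offset=12
After 4 (read(5)): returned '7TG1', offset=16
After 5 (read(4)): returned '', offset=16
After 6 (tell()): offset=16
After 7 (read(8)): returned '', offset=16
After 8 (read(3)): returned '', offset=16
After 9 (read(2)): returned '', offset=16
After 10 (read(3)): returned '', offset=16
After 11 (seek(-13, END)): offset=3
After 12 (seek(-14, END)): offset=2

Answer: 7TG1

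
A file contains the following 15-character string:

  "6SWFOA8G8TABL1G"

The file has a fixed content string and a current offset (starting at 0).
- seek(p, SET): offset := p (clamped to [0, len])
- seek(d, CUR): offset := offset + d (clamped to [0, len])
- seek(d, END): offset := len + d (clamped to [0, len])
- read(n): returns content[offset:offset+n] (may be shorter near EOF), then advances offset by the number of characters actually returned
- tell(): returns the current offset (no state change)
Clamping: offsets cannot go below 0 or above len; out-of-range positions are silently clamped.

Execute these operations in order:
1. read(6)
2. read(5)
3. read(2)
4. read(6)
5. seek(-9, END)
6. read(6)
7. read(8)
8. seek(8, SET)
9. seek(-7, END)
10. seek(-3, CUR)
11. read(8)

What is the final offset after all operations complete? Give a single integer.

Answer: 13

Derivation:
After 1 (read(6)): returned '6SWFOA', offset=6
After 2 (read(5)): returned '8G8TA', offset=11
After 3 (read(2)): returned 'BL', offset=13
After 4 (read(6)): returned '1G', offset=15
After 5 (seek(-9, END)): offset=6
After 6 (read(6)): returned '8G8TAB', offset=12
After 7 (read(8)): returned 'L1G', offset=15
After 8 (seek(8, SET)): offset=8
After 9 (seek(-7, END)): offset=8
After 10 (seek(-3, CUR)): offset=5
After 11 (read(8)): returned 'A8G8TABL', offset=13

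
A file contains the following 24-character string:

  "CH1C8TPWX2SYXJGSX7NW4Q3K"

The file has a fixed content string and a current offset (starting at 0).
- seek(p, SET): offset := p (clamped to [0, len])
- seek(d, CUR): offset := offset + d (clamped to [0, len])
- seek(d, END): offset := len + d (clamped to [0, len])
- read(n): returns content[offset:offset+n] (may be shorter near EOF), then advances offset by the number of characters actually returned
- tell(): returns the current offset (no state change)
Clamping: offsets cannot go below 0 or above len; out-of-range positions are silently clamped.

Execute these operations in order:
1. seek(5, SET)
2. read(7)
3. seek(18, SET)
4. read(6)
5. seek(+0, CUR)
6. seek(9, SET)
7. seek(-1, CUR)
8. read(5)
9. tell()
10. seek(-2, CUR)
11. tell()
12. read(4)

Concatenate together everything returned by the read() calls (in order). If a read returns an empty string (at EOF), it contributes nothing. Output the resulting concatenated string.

After 1 (seek(5, SET)): offset=5
After 2 (read(7)): returned 'TPWX2SY', offset=12
After 3 (seek(18, SET)): offset=18
After 4 (read(6)): returned 'NW4Q3K', offset=24
After 5 (seek(+0, CUR)): offset=24
After 6 (seek(9, SET)): offset=9
After 7 (seek(-1, CUR)): offset=8
After 8 (read(5)): returned 'X2SYX', offset=13
After 9 (tell()): offset=13
After 10 (seek(-2, CUR)): offset=11
After 11 (tell()): offset=11
After 12 (read(4)): returned 'YXJG', offset=15

Answer: TPWX2SYNW4Q3KX2SYXYXJG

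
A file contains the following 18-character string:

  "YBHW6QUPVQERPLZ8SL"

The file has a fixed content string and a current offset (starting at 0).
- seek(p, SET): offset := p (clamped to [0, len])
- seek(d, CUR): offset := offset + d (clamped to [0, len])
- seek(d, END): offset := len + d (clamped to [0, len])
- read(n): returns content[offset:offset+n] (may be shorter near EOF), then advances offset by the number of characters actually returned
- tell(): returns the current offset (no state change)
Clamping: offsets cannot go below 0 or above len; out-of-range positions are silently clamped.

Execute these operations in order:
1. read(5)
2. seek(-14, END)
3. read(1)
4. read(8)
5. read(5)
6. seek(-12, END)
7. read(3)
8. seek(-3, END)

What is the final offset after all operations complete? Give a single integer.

Answer: 15

Derivation:
After 1 (read(5)): returned 'YBHW6', offset=5
After 2 (seek(-14, END)): offset=4
After 3 (read(1)): returned '6', offset=5
After 4 (read(8)): returned 'QUPVQERP', offset=13
After 5 (read(5)): returned 'LZ8SL', offset=18
After 6 (seek(-12, END)): offset=6
After 7 (read(3)): returned 'UPV', offset=9
After 8 (seek(-3, END)): offset=15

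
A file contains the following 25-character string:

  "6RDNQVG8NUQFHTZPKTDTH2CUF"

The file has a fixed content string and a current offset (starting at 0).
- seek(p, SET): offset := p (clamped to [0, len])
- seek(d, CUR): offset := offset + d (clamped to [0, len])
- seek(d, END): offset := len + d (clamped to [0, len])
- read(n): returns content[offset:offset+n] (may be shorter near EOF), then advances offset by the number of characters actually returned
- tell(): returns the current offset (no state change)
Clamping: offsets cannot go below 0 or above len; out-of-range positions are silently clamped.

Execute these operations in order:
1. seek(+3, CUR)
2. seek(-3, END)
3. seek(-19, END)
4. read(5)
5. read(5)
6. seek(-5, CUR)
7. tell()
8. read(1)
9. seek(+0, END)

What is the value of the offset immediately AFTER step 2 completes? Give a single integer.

Answer: 22

Derivation:
After 1 (seek(+3, CUR)): offset=3
After 2 (seek(-3, END)): offset=22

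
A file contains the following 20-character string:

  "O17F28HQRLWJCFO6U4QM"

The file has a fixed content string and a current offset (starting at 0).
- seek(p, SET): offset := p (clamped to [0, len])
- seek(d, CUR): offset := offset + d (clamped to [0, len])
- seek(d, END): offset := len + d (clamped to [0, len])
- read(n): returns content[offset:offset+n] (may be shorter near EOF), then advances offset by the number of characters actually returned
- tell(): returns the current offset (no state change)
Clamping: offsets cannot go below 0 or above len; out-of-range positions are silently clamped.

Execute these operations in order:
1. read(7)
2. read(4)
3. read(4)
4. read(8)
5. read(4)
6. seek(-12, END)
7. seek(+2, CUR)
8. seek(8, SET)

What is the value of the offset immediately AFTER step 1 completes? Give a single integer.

Answer: 7

Derivation:
After 1 (read(7)): returned 'O17F28H', offset=7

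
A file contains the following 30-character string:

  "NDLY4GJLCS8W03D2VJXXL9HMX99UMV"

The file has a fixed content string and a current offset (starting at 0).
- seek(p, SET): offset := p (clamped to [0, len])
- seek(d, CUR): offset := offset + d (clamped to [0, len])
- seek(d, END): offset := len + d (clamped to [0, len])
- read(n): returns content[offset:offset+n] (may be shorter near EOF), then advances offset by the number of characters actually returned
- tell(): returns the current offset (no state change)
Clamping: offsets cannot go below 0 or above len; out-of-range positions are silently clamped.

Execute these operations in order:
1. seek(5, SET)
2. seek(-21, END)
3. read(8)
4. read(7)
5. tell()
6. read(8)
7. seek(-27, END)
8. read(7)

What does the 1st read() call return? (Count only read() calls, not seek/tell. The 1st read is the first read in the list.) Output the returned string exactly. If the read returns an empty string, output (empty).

Answer: S8W03D2V

Derivation:
After 1 (seek(5, SET)): offset=5
After 2 (seek(-21, END)): offset=9
After 3 (read(8)): returned 'S8W03D2V', offset=17
After 4 (read(7)): returned 'JXXL9HM', offset=24
After 5 (tell()): offset=24
After 6 (read(8)): returned 'X99UMV', offset=30
After 7 (seek(-27, END)): offset=3
After 8 (read(7)): returned 'Y4GJLCS', offset=10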